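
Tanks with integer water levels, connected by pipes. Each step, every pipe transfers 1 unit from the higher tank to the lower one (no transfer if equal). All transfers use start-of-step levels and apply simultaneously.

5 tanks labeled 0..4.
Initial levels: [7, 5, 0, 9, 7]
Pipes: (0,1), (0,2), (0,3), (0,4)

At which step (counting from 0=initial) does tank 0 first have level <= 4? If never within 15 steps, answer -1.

Step 1: flows [0->1,0->2,3->0,0=4] -> levels [6 6 1 8 7]
Step 2: flows [0=1,0->2,3->0,4->0] -> levels [7 6 2 7 6]
Step 3: flows [0->1,0->2,0=3,0->4] -> levels [4 7 3 7 7]
Tank 0 first reaches <=4 at step 3

Answer: 3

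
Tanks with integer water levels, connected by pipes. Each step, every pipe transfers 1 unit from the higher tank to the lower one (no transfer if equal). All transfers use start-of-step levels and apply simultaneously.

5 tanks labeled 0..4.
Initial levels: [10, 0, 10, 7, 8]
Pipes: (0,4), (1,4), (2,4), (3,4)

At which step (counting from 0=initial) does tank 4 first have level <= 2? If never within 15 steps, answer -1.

Step 1: flows [0->4,4->1,2->4,4->3] -> levels [9 1 9 8 8]
Step 2: flows [0->4,4->1,2->4,3=4] -> levels [8 2 8 8 9]
Step 3: flows [4->0,4->1,4->2,4->3] -> levels [9 3 9 9 5]
Step 4: flows [0->4,4->1,2->4,3->4] -> levels [8 4 8 8 7]
Step 5: flows [0->4,4->1,2->4,3->4] -> levels [7 5 7 7 9]
Step 6: flows [4->0,4->1,4->2,4->3] -> levels [8 6 8 8 5]
Step 7: flows [0->4,1->4,2->4,3->4] -> levels [7 5 7 7 9]
  -> period-2 cycle (repeats step 5); tank 4 never drops to <=2
Tank 4 never reaches <=2 within 15 steps

Answer: -1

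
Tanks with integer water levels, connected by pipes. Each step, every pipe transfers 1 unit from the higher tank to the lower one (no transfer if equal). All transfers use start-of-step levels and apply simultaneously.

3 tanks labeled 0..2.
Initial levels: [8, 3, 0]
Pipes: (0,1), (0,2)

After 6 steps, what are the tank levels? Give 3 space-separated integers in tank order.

Answer: 3 4 4

Derivation:
Step 1: flows [0->1,0->2] -> levels [6 4 1]
Step 2: flows [0->1,0->2] -> levels [4 5 2]
Step 3: flows [1->0,0->2] -> levels [4 4 3]
Step 4: flows [0=1,0->2] -> levels [3 4 4]
Step 5: flows [1->0,2->0] -> levels [5 3 3]
Step 6: flows [0->1,0->2] -> levels [3 4 4]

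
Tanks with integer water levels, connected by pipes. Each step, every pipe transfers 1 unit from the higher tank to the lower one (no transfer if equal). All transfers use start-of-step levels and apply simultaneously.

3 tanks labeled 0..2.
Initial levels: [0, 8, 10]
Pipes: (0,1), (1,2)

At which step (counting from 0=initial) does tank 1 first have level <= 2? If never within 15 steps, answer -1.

Step 1: flows [1->0,2->1] -> levels [1 8 9]
Step 2: flows [1->0,2->1] -> levels [2 8 8]
Step 3: flows [1->0,1=2] -> levels [3 7 8]
Step 4: flows [1->0,2->1] -> levels [4 7 7]
Step 5: flows [1->0,1=2] -> levels [5 6 7]
Step 6: flows [1->0,2->1] -> levels [6 6 6]
Step 7: flows [0=1,1=2] -> levels [6 6 6]
  -> stable; tank 1 stays at 6 > 2
Tank 1 never reaches <=2 within 15 steps

Answer: -1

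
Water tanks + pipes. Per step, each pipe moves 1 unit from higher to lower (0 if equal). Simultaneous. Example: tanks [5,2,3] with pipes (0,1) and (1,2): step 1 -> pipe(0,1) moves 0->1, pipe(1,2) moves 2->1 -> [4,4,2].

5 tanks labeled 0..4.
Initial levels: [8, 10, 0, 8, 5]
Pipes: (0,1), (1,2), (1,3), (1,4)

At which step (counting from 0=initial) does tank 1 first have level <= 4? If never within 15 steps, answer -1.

Step 1: flows [1->0,1->2,1->3,1->4] -> levels [9 6 1 9 6]
Step 2: flows [0->1,1->2,3->1,1=4] -> levels [8 7 2 8 6]
Step 3: flows [0->1,1->2,3->1,1->4] -> levels [7 7 3 7 7]
Step 4: flows [0=1,1->2,1=3,1=4] -> levels [7 6 4 7 7]
Step 5: flows [0->1,1->2,3->1,4->1] -> levels [6 8 5 6 6]
Step 6: flows [1->0,1->2,1->3,1->4] -> levels [7 4 6 7 7]
Tank 1 first reaches <=4 at step 6

Answer: 6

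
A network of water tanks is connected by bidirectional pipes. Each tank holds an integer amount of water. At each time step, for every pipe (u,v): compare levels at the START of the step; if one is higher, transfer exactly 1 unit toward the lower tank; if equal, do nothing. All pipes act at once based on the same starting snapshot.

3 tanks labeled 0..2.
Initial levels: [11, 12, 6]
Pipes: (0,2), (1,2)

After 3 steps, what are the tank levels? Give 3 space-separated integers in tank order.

Step 1: flows [0->2,1->2] -> levels [10 11 8]
Step 2: flows [0->2,1->2] -> levels [9 10 10]
Step 3: flows [2->0,1=2] -> levels [10 10 9]

Answer: 10 10 9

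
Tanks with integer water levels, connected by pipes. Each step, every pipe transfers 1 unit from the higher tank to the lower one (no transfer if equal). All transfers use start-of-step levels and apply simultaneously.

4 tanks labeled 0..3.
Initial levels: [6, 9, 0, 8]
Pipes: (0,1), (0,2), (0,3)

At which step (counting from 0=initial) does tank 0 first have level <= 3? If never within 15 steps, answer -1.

Step 1: flows [1->0,0->2,3->0] -> levels [7 8 1 7]
Step 2: flows [1->0,0->2,0=3] -> levels [7 7 2 7]
Step 3: flows [0=1,0->2,0=3] -> levels [6 7 3 7]
Step 4: flows [1->0,0->2,3->0] -> levels [7 6 4 6]
Step 5: flows [0->1,0->2,0->3] -> levels [4 7 5 7]
Step 6: flows [1->0,2->0,3->0] -> levels [7 6 4 6]
  -> period-2 cycle (repeats step 4); tank 0 never drops to <=3
Tank 0 never reaches <=3 within 15 steps

Answer: -1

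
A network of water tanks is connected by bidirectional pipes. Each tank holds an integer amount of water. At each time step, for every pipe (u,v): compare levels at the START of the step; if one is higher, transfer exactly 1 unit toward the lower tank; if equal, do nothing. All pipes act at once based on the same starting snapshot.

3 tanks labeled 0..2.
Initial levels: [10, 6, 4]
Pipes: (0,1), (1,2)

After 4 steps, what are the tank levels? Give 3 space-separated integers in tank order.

Step 1: flows [0->1,1->2] -> levels [9 6 5]
Step 2: flows [0->1,1->2] -> levels [8 6 6]
Step 3: flows [0->1,1=2] -> levels [7 7 6]
Step 4: flows [0=1,1->2] -> levels [7 6 7]

Answer: 7 6 7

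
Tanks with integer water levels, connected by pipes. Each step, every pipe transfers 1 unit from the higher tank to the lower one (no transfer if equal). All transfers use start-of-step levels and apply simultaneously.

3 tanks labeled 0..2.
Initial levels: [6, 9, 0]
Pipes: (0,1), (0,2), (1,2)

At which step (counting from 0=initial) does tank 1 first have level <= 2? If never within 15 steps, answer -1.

Answer: -1

Derivation:
Step 1: flows [1->0,0->2,1->2] -> levels [6 7 2]
Step 2: flows [1->0,0->2,1->2] -> levels [6 5 4]
Step 3: flows [0->1,0->2,1->2] -> levels [4 5 6]
Step 4: flows [1->0,2->0,2->1] -> levels [6 5 4]
  -> period-2 cycle (repeats step 2); tank 1 never drops to <=2
Tank 1 never reaches <=2 within 15 steps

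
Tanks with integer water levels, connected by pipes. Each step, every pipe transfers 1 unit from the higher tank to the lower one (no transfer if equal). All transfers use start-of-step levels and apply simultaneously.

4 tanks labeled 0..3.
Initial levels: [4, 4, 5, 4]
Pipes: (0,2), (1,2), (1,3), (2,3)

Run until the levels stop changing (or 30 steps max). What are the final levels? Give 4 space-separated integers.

Step 1: flows [2->0,2->1,1=3,2->3] -> levels [5 5 2 5]
Step 2: flows [0->2,1->2,1=3,3->2] -> levels [4 4 5 4]
  -> period-2 cycle: step 2 state = step 0 state; never stabilizes
  -> state at step 30: (30-0) mod 2 = 0, same as step 0 -> [4 4 5 4]

Answer: 4 4 5 4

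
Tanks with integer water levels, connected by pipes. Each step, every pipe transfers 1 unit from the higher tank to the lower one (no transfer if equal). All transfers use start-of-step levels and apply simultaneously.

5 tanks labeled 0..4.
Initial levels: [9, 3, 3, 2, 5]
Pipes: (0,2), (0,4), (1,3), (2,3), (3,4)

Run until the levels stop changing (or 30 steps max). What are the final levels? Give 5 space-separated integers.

Answer: 4 4 6 2 6

Derivation:
Step 1: flows [0->2,0->4,1->3,2->3,4->3] -> levels [7 2 3 5 5]
Step 2: flows [0->2,0->4,3->1,3->2,3=4] -> levels [5 3 5 3 6]
Step 3: flows [0=2,4->0,1=3,2->3,4->3] -> levels [6 3 4 5 4]
Step 4: flows [0->2,0->4,3->1,3->2,3->4] -> levels [4 4 6 2 6]
Step 5: flows [2->0,4->0,1->3,2->3,4->3] -> levels [6 3 4 5 4]
  -> period-2 cycle: step 5 state = step 3 state; never stabilizes
  -> state at step 30: (30-3) mod 2 = 1, same as step 4 -> [4 4 6 2 6]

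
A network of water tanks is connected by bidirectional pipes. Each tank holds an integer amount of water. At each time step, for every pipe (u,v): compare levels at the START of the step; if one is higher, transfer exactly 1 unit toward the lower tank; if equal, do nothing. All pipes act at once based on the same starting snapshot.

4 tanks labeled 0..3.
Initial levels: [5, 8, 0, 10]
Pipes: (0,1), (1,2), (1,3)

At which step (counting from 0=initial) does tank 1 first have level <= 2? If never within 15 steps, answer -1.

Answer: -1

Derivation:
Step 1: flows [1->0,1->2,3->1] -> levels [6 7 1 9]
Step 2: flows [1->0,1->2,3->1] -> levels [7 6 2 8]
Step 3: flows [0->1,1->2,3->1] -> levels [6 7 3 7]
Step 4: flows [1->0,1->2,1=3] -> levels [7 5 4 7]
Step 5: flows [0->1,1->2,3->1] -> levels [6 6 5 6]
Step 6: flows [0=1,1->2,1=3] -> levels [6 5 6 6]
Step 7: flows [0->1,2->1,3->1] -> levels [5 8 5 5]
Step 8: flows [1->0,1->2,1->3] -> levels [6 5 6 6]
  -> period-2 cycle (repeats step 6); tank 1 never drops to <=2
Tank 1 never reaches <=2 within 15 steps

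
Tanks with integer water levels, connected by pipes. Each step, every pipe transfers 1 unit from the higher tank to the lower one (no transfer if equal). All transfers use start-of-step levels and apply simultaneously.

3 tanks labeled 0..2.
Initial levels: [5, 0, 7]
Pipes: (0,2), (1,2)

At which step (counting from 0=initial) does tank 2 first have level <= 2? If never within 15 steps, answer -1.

Answer: -1

Derivation:
Step 1: flows [2->0,2->1] -> levels [6 1 5]
Step 2: flows [0->2,2->1] -> levels [5 2 5]
Step 3: flows [0=2,2->1] -> levels [5 3 4]
Step 4: flows [0->2,2->1] -> levels [4 4 4]
Step 5: flows [0=2,1=2] -> levels [4 4 4]
  -> stable; tank 2 stays at 4 > 2
Tank 2 never reaches <=2 within 15 steps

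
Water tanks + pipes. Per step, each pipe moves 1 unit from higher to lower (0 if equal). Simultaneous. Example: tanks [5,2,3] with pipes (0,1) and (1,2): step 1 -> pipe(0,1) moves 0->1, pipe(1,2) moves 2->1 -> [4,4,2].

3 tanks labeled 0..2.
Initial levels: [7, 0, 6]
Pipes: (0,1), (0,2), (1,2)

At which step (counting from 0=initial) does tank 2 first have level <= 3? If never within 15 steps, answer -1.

Step 1: flows [0->1,0->2,2->1] -> levels [5 2 6]
Step 2: flows [0->1,2->0,2->1] -> levels [5 4 4]
Step 3: flows [0->1,0->2,1=2] -> levels [3 5 5]
Step 4: flows [1->0,2->0,1=2] -> levels [5 4 4]
  -> period-2 cycle (repeats step 2); tank 2 never drops to <=3
Tank 2 never reaches <=3 within 15 steps

Answer: -1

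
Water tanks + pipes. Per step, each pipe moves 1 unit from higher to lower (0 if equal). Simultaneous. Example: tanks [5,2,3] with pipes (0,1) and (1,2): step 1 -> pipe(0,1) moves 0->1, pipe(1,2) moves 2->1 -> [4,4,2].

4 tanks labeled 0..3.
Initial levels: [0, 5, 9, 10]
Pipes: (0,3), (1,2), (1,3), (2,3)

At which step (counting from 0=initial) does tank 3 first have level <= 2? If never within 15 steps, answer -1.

Answer: -1

Derivation:
Step 1: flows [3->0,2->1,3->1,3->2] -> levels [1 7 9 7]
Step 2: flows [3->0,2->1,1=3,2->3] -> levels [2 8 7 7]
Step 3: flows [3->0,1->2,1->3,2=3] -> levels [3 6 8 7]
Step 4: flows [3->0,2->1,3->1,2->3] -> levels [4 8 6 6]
Step 5: flows [3->0,1->2,1->3,2=3] -> levels [5 6 7 6]
Step 6: flows [3->0,2->1,1=3,2->3] -> levels [6 7 5 6]
Step 7: flows [0=3,1->2,1->3,3->2] -> levels [6 5 7 6]
Step 8: flows [0=3,2->1,3->1,2->3] -> levels [6 7 5 6]
  -> period-2 cycle (repeats step 6); tank 3 never drops to <=2
Tank 3 never reaches <=2 within 15 steps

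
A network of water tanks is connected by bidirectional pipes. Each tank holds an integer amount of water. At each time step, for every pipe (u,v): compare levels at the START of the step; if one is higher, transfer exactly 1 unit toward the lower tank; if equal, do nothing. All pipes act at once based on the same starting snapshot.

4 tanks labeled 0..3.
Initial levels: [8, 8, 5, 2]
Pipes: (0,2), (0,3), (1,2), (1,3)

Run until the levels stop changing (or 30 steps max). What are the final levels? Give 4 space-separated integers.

Answer: 7 7 5 4

Derivation:
Step 1: flows [0->2,0->3,1->2,1->3] -> levels [6 6 7 4]
Step 2: flows [2->0,0->3,2->1,1->3] -> levels [6 6 5 6]
Step 3: flows [0->2,0=3,1->2,1=3] -> levels [5 5 7 6]
Step 4: flows [2->0,3->0,2->1,3->1] -> levels [7 7 5 4]
Step 5: flows [0->2,0->3,1->2,1->3] -> levels [5 5 7 6]
  -> period-2 cycle: step 5 state = step 3 state; never stabilizes
  -> state at step 30: (30-3) mod 2 = 1, same as step 4 -> [7 7 5 4]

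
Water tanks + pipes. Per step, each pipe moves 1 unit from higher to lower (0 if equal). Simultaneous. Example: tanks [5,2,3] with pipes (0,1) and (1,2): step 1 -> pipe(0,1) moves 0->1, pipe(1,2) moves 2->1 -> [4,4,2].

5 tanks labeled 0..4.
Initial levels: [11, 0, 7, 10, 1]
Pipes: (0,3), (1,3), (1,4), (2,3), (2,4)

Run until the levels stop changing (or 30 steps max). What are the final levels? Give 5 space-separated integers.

Answer: 6 4 4 8 7

Derivation:
Step 1: flows [0->3,3->1,4->1,3->2,2->4] -> levels [10 2 7 9 1]
Step 2: flows [0->3,3->1,1->4,3->2,2->4] -> levels [9 2 7 8 3]
Step 3: flows [0->3,3->1,4->1,3->2,2->4] -> levels [8 4 7 7 3]
Step 4: flows [0->3,3->1,1->4,2=3,2->4] -> levels [7 4 6 7 5]
Step 5: flows [0=3,3->1,4->1,3->2,2->4] -> levels [7 6 6 5 5]
Step 6: flows [0->3,1->3,1->4,2->3,2->4] -> levels [6 4 4 8 7]
Step 7: flows [3->0,3->1,4->1,3->2,4->2] -> levels [7 6 6 5 5]
  -> period-2 cycle: step 7 state = step 5 state; never stabilizes
  -> state at step 30: (30-5) mod 2 = 1, same as step 6 -> [6 4 4 8 7]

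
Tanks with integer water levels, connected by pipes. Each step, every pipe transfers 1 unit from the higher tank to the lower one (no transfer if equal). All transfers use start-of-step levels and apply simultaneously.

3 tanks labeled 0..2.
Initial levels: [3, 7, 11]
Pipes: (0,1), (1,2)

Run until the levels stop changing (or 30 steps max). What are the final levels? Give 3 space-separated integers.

Step 1: flows [1->0,2->1] -> levels [4 7 10]
Step 2: flows [1->0,2->1] -> levels [5 7 9]
Step 3: flows [1->0,2->1] -> levels [6 7 8]
Step 4: flows [1->0,2->1] -> levels [7 7 7]
Step 5: flows [0=1,1=2] -> levels [7 7 7]
  -> stable (no change)

Answer: 7 7 7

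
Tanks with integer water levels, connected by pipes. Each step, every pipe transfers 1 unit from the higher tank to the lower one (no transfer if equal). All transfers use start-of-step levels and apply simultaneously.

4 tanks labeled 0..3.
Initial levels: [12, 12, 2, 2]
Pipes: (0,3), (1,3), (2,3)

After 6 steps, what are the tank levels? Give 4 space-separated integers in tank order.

Answer: 8 8 7 5

Derivation:
Step 1: flows [0->3,1->3,2=3] -> levels [11 11 2 4]
Step 2: flows [0->3,1->3,3->2] -> levels [10 10 3 5]
Step 3: flows [0->3,1->3,3->2] -> levels [9 9 4 6]
Step 4: flows [0->3,1->3,3->2] -> levels [8 8 5 7]
Step 5: flows [0->3,1->3,3->2] -> levels [7 7 6 8]
Step 6: flows [3->0,3->1,3->2] -> levels [8 8 7 5]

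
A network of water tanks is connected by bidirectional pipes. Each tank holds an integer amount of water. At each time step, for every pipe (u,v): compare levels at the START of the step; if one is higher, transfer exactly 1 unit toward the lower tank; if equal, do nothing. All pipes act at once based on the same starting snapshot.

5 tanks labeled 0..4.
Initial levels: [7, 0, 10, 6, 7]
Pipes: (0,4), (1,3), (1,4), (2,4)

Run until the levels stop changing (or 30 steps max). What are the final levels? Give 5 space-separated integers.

Step 1: flows [0=4,3->1,4->1,2->4] -> levels [7 2 9 5 7]
Step 2: flows [0=4,3->1,4->1,2->4] -> levels [7 4 8 4 7]
Step 3: flows [0=4,1=3,4->1,2->4] -> levels [7 5 7 4 7]
Step 4: flows [0=4,1->3,4->1,2=4] -> levels [7 5 7 5 6]
Step 5: flows [0->4,1=3,4->1,2->4] -> levels [6 6 6 5 7]
Step 6: flows [4->0,1->3,4->1,4->2] -> levels [7 6 7 6 4]
Step 7: flows [0->4,1=3,1->4,2->4] -> levels [6 5 6 6 7]
Step 8: flows [4->0,3->1,4->1,4->2] -> levels [7 7 7 5 4]
Step 9: flows [0->4,1->3,1->4,2->4] -> levels [6 5 6 6 7]
  -> period-2 cycle: step 9 state = step 7 state; never stabilizes
  -> state at step 30: (30-7) mod 2 = 1, same as step 8 -> [7 7 7 5 4]

Answer: 7 7 7 5 4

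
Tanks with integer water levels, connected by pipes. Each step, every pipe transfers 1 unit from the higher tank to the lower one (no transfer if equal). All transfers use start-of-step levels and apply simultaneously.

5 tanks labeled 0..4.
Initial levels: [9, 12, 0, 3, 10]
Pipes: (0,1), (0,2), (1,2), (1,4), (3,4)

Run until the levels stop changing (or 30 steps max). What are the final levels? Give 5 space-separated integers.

Answer: 6 8 7 7 6

Derivation:
Step 1: flows [1->0,0->2,1->2,1->4,4->3] -> levels [9 9 2 4 10]
Step 2: flows [0=1,0->2,1->2,4->1,4->3] -> levels [8 9 4 5 8]
Step 3: flows [1->0,0->2,1->2,1->4,4->3] -> levels [8 6 6 6 8]
Step 4: flows [0->1,0->2,1=2,4->1,4->3] -> levels [6 8 7 7 6]
Step 5: flows [1->0,2->0,1->2,1->4,3->4] -> levels [8 5 7 6 8]
Step 6: flows [0->1,0->2,2->1,4->1,4->3] -> levels [6 8 7 7 6]
  -> period-2 cycle: step 6 state = step 4 state; never stabilizes
  -> state at step 30: (30-4) mod 2 = 0, same as step 4 -> [6 8 7 7 6]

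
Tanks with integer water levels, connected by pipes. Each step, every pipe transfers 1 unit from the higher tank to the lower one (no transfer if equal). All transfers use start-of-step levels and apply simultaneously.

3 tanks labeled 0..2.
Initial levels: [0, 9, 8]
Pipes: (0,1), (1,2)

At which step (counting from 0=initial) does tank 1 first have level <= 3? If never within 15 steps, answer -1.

Step 1: flows [1->0,1->2] -> levels [1 7 9]
Step 2: flows [1->0,2->1] -> levels [2 7 8]
Step 3: flows [1->0,2->1] -> levels [3 7 7]
Step 4: flows [1->0,1=2] -> levels [4 6 7]
Step 5: flows [1->0,2->1] -> levels [5 6 6]
Step 6: flows [1->0,1=2] -> levels [6 5 6]
Step 7: flows [0->1,2->1] -> levels [5 7 5]
Step 8: flows [1->0,1->2] -> levels [6 5 6]
  -> period-2 cycle (repeats step 6); tank 1 never drops to <=3
Tank 1 never reaches <=3 within 15 steps

Answer: -1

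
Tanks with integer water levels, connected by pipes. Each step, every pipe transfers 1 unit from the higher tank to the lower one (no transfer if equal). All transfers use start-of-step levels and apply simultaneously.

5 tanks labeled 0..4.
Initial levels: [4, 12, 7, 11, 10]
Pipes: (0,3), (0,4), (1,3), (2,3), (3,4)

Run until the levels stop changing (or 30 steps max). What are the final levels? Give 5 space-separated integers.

Step 1: flows [3->0,4->0,1->3,3->2,3->4] -> levels [6 11 8 9 10]
Step 2: flows [3->0,4->0,1->3,3->2,4->3] -> levels [8 10 9 9 8]
Step 3: flows [3->0,0=4,1->3,2=3,3->4] -> levels [9 9 9 8 9]
Step 4: flows [0->3,0=4,1->3,2->3,4->3] -> levels [8 8 8 12 8]
Step 5: flows [3->0,0=4,3->1,3->2,3->4] -> levels [9 9 9 8 9]
  -> period-2 cycle: step 5 state = step 3 state; never stabilizes
  -> state at step 30: (30-3) mod 2 = 1, same as step 4 -> [8 8 8 12 8]

Answer: 8 8 8 12 8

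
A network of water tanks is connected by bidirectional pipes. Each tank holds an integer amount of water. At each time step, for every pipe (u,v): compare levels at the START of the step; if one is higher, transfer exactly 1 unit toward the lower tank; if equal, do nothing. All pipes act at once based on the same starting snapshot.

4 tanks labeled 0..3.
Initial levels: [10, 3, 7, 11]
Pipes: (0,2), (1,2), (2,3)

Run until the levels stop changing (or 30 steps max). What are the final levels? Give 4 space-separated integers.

Step 1: flows [0->2,2->1,3->2] -> levels [9 4 8 10]
Step 2: flows [0->2,2->1,3->2] -> levels [8 5 9 9]
Step 3: flows [2->0,2->1,2=3] -> levels [9 6 7 9]
Step 4: flows [0->2,2->1,3->2] -> levels [8 7 8 8]
Step 5: flows [0=2,2->1,2=3] -> levels [8 8 7 8]
Step 6: flows [0->2,1->2,3->2] -> levels [7 7 10 7]
Step 7: flows [2->0,2->1,2->3] -> levels [8 8 7 8]
  -> period-2 cycle: step 7 state = step 5 state; never stabilizes
  -> state at step 30: (30-5) mod 2 = 1, same as step 6 -> [7 7 10 7]

Answer: 7 7 10 7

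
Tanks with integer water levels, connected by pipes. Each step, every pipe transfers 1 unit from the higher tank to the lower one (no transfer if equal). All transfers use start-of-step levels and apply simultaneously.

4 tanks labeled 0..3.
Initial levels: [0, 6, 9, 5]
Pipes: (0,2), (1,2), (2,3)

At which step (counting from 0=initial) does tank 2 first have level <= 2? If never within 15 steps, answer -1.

Step 1: flows [2->0,2->1,2->3] -> levels [1 7 6 6]
Step 2: flows [2->0,1->2,2=3] -> levels [2 6 6 6]
Step 3: flows [2->0,1=2,2=3] -> levels [3 6 5 6]
Step 4: flows [2->0,1->2,3->2] -> levels [4 5 6 5]
Step 5: flows [2->0,2->1,2->3] -> levels [5 6 3 6]
Step 6: flows [0->2,1->2,3->2] -> levels [4 5 6 5]
  -> period-2 cycle (repeats step 4); tank 2 never drops to <=2
Tank 2 never reaches <=2 within 15 steps

Answer: -1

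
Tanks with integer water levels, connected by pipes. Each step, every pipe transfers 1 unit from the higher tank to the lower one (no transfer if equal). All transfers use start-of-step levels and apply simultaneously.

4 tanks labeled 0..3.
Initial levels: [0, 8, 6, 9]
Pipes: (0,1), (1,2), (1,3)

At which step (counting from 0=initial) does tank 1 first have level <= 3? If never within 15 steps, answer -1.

Answer: -1

Derivation:
Step 1: flows [1->0,1->2,3->1] -> levels [1 7 7 8]
Step 2: flows [1->0,1=2,3->1] -> levels [2 7 7 7]
Step 3: flows [1->0,1=2,1=3] -> levels [3 6 7 7]
Step 4: flows [1->0,2->1,3->1] -> levels [4 7 6 6]
Step 5: flows [1->0,1->2,1->3] -> levels [5 4 7 7]
Step 6: flows [0->1,2->1,3->1] -> levels [4 7 6 6]
  -> period-2 cycle (repeats step 4); tank 1 never drops to <=3
Tank 1 never reaches <=3 within 15 steps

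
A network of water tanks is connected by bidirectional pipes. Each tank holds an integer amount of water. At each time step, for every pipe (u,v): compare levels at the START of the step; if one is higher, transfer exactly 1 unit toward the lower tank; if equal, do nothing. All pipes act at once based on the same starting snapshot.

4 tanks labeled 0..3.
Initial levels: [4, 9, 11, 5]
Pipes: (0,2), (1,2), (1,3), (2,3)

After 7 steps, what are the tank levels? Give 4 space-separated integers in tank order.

Step 1: flows [2->0,2->1,1->3,2->3] -> levels [5 9 8 7]
Step 2: flows [2->0,1->2,1->3,2->3] -> levels [6 7 7 9]
Step 3: flows [2->0,1=2,3->1,3->2] -> levels [7 8 7 7]
Step 4: flows [0=2,1->2,1->3,2=3] -> levels [7 6 8 8]
Step 5: flows [2->0,2->1,3->1,2=3] -> levels [8 8 6 7]
Step 6: flows [0->2,1->2,1->3,3->2] -> levels [7 6 9 7]
Step 7: flows [2->0,2->1,3->1,2->3] -> levels [8 8 6 7]

Answer: 8 8 6 7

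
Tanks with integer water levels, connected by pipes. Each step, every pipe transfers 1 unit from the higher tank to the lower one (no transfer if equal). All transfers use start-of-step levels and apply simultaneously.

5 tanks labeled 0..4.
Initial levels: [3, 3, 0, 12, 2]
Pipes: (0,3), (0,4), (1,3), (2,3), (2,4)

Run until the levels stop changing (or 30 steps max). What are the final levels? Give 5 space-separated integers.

Step 1: flows [3->0,0->4,3->1,3->2,4->2] -> levels [3 4 2 9 2]
Step 2: flows [3->0,0->4,3->1,3->2,2=4] -> levels [3 5 3 6 3]
Step 3: flows [3->0,0=4,3->1,3->2,2=4] -> levels [4 6 4 3 3]
Step 4: flows [0->3,0->4,1->3,2->3,2->4] -> levels [2 5 2 6 5]
Step 5: flows [3->0,4->0,3->1,3->2,4->2] -> levels [4 6 4 3 3]
  -> period-2 cycle: step 5 state = step 3 state; never stabilizes
  -> state at step 30: (30-3) mod 2 = 1, same as step 4 -> [2 5 2 6 5]

Answer: 2 5 2 6 5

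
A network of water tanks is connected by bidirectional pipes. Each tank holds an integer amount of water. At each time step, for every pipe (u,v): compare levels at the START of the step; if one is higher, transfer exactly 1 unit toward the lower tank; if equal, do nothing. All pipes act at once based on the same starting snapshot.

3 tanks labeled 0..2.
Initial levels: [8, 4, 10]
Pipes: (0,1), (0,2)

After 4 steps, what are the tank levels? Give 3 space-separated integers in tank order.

Answer: 8 7 7

Derivation:
Step 1: flows [0->1,2->0] -> levels [8 5 9]
Step 2: flows [0->1,2->0] -> levels [8 6 8]
Step 3: flows [0->1,0=2] -> levels [7 7 8]
Step 4: flows [0=1,2->0] -> levels [8 7 7]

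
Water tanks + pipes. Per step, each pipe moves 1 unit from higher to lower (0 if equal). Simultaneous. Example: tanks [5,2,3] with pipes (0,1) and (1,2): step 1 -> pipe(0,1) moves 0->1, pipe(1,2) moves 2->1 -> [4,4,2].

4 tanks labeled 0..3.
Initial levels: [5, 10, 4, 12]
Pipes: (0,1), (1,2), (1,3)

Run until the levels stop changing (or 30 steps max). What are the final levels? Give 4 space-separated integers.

Step 1: flows [1->0,1->2,3->1] -> levels [6 9 5 11]
Step 2: flows [1->0,1->2,3->1] -> levels [7 8 6 10]
Step 3: flows [1->0,1->2,3->1] -> levels [8 7 7 9]
Step 4: flows [0->1,1=2,3->1] -> levels [7 9 7 8]
Step 5: flows [1->0,1->2,1->3] -> levels [8 6 8 9]
Step 6: flows [0->1,2->1,3->1] -> levels [7 9 7 8]
  -> period-2 cycle: step 6 state = step 4 state; never stabilizes
  -> state at step 30: (30-4) mod 2 = 0, same as step 4 -> [7 9 7 8]

Answer: 7 9 7 8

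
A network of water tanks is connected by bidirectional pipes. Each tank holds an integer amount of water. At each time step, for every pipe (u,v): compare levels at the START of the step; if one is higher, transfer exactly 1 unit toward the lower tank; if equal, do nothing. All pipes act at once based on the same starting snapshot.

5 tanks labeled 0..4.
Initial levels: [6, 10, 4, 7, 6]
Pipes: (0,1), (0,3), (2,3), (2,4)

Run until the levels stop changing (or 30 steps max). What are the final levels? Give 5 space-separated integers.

Answer: 8 7 7 5 6

Derivation:
Step 1: flows [1->0,3->0,3->2,4->2] -> levels [8 9 6 5 5]
Step 2: flows [1->0,0->3,2->3,2->4] -> levels [8 8 4 7 6]
Step 3: flows [0=1,0->3,3->2,4->2] -> levels [7 8 6 7 5]
Step 4: flows [1->0,0=3,3->2,2->4] -> levels [8 7 6 6 6]
Step 5: flows [0->1,0->3,2=3,2=4] -> levels [6 8 6 7 6]
Step 6: flows [1->0,3->0,3->2,2=4] -> levels [8 7 7 5 6]
Step 7: flows [0->1,0->3,2->3,2->4] -> levels [6 8 5 7 7]
Step 8: flows [1->0,3->0,3->2,4->2] -> levels [8 7 7 5 6]
  -> period-2 cycle: step 8 state = step 6 state; never stabilizes
  -> state at step 30: (30-6) mod 2 = 0, same as step 6 -> [8 7 7 5 6]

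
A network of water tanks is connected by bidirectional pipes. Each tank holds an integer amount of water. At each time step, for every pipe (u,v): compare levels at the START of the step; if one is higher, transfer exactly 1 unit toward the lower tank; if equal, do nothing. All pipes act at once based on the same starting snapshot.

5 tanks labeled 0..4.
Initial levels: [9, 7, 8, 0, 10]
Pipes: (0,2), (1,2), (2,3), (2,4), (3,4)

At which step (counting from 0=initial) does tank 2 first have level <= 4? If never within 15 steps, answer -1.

Step 1: flows [0->2,2->1,2->3,4->2,4->3] -> levels [8 8 8 2 8]
Step 2: flows [0=2,1=2,2->3,2=4,4->3] -> levels [8 8 7 4 7]
Step 3: flows [0->2,1->2,2->3,2=4,4->3] -> levels [7 7 8 6 6]
Step 4: flows [2->0,2->1,2->3,2->4,3=4] -> levels [8 8 4 7 7]
Tank 2 first reaches <=4 at step 4

Answer: 4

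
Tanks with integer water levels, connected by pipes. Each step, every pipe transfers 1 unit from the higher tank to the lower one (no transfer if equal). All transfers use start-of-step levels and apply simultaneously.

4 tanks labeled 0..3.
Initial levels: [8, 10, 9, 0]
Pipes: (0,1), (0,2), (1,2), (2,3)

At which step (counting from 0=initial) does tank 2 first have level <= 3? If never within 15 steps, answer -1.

Step 1: flows [1->0,2->0,1->2,2->3] -> levels [10 8 8 1]
Step 2: flows [0->1,0->2,1=2,2->3] -> levels [8 9 8 2]
Step 3: flows [1->0,0=2,1->2,2->3] -> levels [9 7 8 3]
Step 4: flows [0->1,0->2,2->1,2->3] -> levels [7 9 7 4]
Step 5: flows [1->0,0=2,1->2,2->3] -> levels [8 7 7 5]
Step 6: flows [0->1,0->2,1=2,2->3] -> levels [6 8 7 6]
Step 7: flows [1->0,2->0,1->2,2->3] -> levels [8 6 6 7]
Step 8: flows [0->1,0->2,1=2,3->2] -> levels [6 7 8 6]
Step 9: flows [1->0,2->0,2->1,2->3] -> levels [8 7 5 7]
Step 10: flows [0->1,0->2,1->2,3->2] -> levels [6 7 8 6]
  -> period-2 cycle (repeats step 8); tank 2 never drops to <=3
Tank 2 never reaches <=3 within 15 steps

Answer: -1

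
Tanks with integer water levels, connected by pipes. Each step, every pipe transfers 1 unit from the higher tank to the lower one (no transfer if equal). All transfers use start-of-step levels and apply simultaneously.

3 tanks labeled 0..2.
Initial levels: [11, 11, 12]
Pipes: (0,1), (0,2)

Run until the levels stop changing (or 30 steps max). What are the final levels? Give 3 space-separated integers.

Step 1: flows [0=1,2->0] -> levels [12 11 11]
Step 2: flows [0->1,0->2] -> levels [10 12 12]
Step 3: flows [1->0,2->0] -> levels [12 11 11]
  -> period-2 cycle: step 3 state = step 1 state; never stabilizes
  -> state at step 30: (30-1) mod 2 = 1, same as step 2 -> [10 12 12]

Answer: 10 12 12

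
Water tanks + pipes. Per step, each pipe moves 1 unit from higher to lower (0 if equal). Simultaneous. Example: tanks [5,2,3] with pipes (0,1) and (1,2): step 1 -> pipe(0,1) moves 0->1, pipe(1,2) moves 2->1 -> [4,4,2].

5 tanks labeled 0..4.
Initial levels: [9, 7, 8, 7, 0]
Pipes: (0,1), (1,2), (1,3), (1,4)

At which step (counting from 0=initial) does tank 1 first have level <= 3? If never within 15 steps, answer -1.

Answer: -1

Derivation:
Step 1: flows [0->1,2->1,1=3,1->4] -> levels [8 8 7 7 1]
Step 2: flows [0=1,1->2,1->3,1->4] -> levels [8 5 8 8 2]
Step 3: flows [0->1,2->1,3->1,1->4] -> levels [7 7 7 7 3]
Step 4: flows [0=1,1=2,1=3,1->4] -> levels [7 6 7 7 4]
Step 5: flows [0->1,2->1,3->1,1->4] -> levels [6 8 6 6 5]
Step 6: flows [1->0,1->2,1->3,1->4] -> levels [7 4 7 7 6]
Step 7: flows [0->1,2->1,3->1,4->1] -> levels [6 8 6 6 5]
  -> period-2 cycle (repeats step 5); tank 1 never drops to <=3
Tank 1 never reaches <=3 within 15 steps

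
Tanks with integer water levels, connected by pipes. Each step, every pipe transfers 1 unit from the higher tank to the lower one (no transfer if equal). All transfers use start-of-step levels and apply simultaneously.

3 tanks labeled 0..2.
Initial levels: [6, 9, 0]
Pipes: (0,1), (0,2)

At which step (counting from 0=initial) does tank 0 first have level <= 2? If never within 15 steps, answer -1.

Answer: -1

Derivation:
Step 1: flows [1->0,0->2] -> levels [6 8 1]
Step 2: flows [1->0,0->2] -> levels [6 7 2]
Step 3: flows [1->0,0->2] -> levels [6 6 3]
Step 4: flows [0=1,0->2] -> levels [5 6 4]
Step 5: flows [1->0,0->2] -> levels [5 5 5]
Step 6: flows [0=1,0=2] -> levels [5 5 5]
  -> stable; tank 0 stays at 5 > 2
Tank 0 never reaches <=2 within 15 steps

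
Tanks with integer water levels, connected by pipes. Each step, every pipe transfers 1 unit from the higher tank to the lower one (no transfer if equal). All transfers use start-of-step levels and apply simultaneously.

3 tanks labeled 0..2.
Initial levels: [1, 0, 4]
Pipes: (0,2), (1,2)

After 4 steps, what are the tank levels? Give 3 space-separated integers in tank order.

Answer: 2 2 1

Derivation:
Step 1: flows [2->0,2->1] -> levels [2 1 2]
Step 2: flows [0=2,2->1] -> levels [2 2 1]
Step 3: flows [0->2,1->2] -> levels [1 1 3]
Step 4: flows [2->0,2->1] -> levels [2 2 1]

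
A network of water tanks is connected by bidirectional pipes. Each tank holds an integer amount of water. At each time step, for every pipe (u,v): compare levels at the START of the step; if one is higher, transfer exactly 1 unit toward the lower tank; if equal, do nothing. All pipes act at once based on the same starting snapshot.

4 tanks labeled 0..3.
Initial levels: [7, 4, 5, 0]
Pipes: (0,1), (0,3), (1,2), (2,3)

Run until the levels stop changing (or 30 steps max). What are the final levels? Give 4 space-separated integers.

Answer: 5 4 3 4

Derivation:
Step 1: flows [0->1,0->3,2->1,2->3] -> levels [5 6 3 2]
Step 2: flows [1->0,0->3,1->2,2->3] -> levels [5 4 3 4]
Step 3: flows [0->1,0->3,1->2,3->2] -> levels [3 4 5 4]
Step 4: flows [1->0,3->0,2->1,2->3] -> levels [5 4 3 4]
  -> period-2 cycle: step 4 state = step 2 state; never stabilizes
  -> state at step 30: (30-2) mod 2 = 0, same as step 2 -> [5 4 3 4]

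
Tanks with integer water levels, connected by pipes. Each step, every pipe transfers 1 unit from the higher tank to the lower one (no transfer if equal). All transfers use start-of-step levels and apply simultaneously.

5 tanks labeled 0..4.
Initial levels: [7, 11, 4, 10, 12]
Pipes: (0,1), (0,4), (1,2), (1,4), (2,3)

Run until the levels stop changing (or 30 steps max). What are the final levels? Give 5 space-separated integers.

Answer: 10 7 9 8 10

Derivation:
Step 1: flows [1->0,4->0,1->2,4->1,3->2] -> levels [9 10 6 9 10]
Step 2: flows [1->0,4->0,1->2,1=4,3->2] -> levels [11 8 8 8 9]
Step 3: flows [0->1,0->4,1=2,4->1,2=3] -> levels [9 10 8 8 9]
Step 4: flows [1->0,0=4,1->2,1->4,2=3] -> levels [10 7 9 8 10]
Step 5: flows [0->1,0=4,2->1,4->1,2->3] -> levels [9 10 7 9 9]
Step 6: flows [1->0,0=4,1->2,1->4,3->2] -> levels [10 7 9 8 10]
  -> period-2 cycle: step 6 state = step 4 state; never stabilizes
  -> state at step 30: (30-4) mod 2 = 0, same as step 4 -> [10 7 9 8 10]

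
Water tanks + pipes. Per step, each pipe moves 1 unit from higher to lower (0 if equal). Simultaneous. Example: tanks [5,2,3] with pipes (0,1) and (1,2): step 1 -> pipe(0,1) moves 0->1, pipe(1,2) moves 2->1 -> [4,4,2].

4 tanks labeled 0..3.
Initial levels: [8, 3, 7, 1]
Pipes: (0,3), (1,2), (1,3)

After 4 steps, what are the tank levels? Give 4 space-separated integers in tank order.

Answer: 5 4 5 5

Derivation:
Step 1: flows [0->3,2->1,1->3] -> levels [7 3 6 3]
Step 2: flows [0->3,2->1,1=3] -> levels [6 4 5 4]
Step 3: flows [0->3,2->1,1=3] -> levels [5 5 4 5]
Step 4: flows [0=3,1->2,1=3] -> levels [5 4 5 5]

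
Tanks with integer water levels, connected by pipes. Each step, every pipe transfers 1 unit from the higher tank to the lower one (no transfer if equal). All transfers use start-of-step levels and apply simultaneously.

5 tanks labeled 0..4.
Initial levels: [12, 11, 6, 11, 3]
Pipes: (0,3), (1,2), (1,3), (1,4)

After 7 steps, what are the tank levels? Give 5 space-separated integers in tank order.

Answer: 9 7 9 9 9

Derivation:
Step 1: flows [0->3,1->2,1=3,1->4] -> levels [11 9 7 12 4]
Step 2: flows [3->0,1->2,3->1,1->4] -> levels [12 8 8 10 5]
Step 3: flows [0->3,1=2,3->1,1->4] -> levels [11 8 8 10 6]
Step 4: flows [0->3,1=2,3->1,1->4] -> levels [10 8 8 10 7]
Step 5: flows [0=3,1=2,3->1,1->4] -> levels [10 8 8 9 8]
Step 6: flows [0->3,1=2,3->1,1=4] -> levels [9 9 8 9 8]
Step 7: flows [0=3,1->2,1=3,1->4] -> levels [9 7 9 9 9]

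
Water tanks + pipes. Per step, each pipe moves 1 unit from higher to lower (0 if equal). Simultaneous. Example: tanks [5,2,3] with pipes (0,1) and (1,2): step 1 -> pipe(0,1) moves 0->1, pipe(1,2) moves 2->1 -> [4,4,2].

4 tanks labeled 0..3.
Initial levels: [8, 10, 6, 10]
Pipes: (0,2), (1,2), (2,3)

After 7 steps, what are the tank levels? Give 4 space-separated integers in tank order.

Step 1: flows [0->2,1->2,3->2] -> levels [7 9 9 9]
Step 2: flows [2->0,1=2,2=3] -> levels [8 9 8 9]
Step 3: flows [0=2,1->2,3->2] -> levels [8 8 10 8]
Step 4: flows [2->0,2->1,2->3] -> levels [9 9 7 9]
Step 5: flows [0->2,1->2,3->2] -> levels [8 8 10 8]
  -> period-2 cycle: step 5 state = step 3 state
  -> state at step 7: (7-3) mod 2 = 0, same as step 3 -> [8 8 10 8]

Answer: 8 8 10 8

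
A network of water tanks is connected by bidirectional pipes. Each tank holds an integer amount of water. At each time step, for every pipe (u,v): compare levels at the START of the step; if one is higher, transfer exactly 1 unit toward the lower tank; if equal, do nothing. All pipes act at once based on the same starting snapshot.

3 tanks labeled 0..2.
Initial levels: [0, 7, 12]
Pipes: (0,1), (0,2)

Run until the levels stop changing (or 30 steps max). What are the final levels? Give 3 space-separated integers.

Answer: 7 6 6

Derivation:
Step 1: flows [1->0,2->0] -> levels [2 6 11]
Step 2: flows [1->0,2->0] -> levels [4 5 10]
Step 3: flows [1->0,2->0] -> levels [6 4 9]
Step 4: flows [0->1,2->0] -> levels [6 5 8]
Step 5: flows [0->1,2->0] -> levels [6 6 7]
Step 6: flows [0=1,2->0] -> levels [7 6 6]
Step 7: flows [0->1,0->2] -> levels [5 7 7]
Step 8: flows [1->0,2->0] -> levels [7 6 6]
  -> period-2 cycle: step 8 state = step 6 state; never stabilizes
  -> state at step 30: (30-6) mod 2 = 0, same as step 6 -> [7 6 6]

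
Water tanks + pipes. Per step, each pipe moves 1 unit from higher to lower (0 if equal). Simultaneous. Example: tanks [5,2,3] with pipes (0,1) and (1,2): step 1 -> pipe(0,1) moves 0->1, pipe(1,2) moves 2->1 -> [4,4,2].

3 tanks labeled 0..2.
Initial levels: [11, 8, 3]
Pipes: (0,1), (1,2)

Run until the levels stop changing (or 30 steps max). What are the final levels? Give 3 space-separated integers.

Answer: 8 6 8

Derivation:
Step 1: flows [0->1,1->2] -> levels [10 8 4]
Step 2: flows [0->1,1->2] -> levels [9 8 5]
Step 3: flows [0->1,1->2] -> levels [8 8 6]
Step 4: flows [0=1,1->2] -> levels [8 7 7]
Step 5: flows [0->1,1=2] -> levels [7 8 7]
Step 6: flows [1->0,1->2] -> levels [8 6 8]
Step 7: flows [0->1,2->1] -> levels [7 8 7]
  -> period-2 cycle: step 7 state = step 5 state; never stabilizes
  -> state at step 30: (30-5) mod 2 = 1, same as step 6 -> [8 6 8]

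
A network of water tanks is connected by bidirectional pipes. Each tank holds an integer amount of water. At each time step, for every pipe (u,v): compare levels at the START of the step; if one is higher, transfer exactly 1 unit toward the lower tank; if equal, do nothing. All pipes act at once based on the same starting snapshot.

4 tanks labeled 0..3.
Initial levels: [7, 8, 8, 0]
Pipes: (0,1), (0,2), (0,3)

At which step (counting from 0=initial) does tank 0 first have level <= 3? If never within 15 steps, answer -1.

Answer: -1

Derivation:
Step 1: flows [1->0,2->0,0->3] -> levels [8 7 7 1]
Step 2: flows [0->1,0->2,0->3] -> levels [5 8 8 2]
Step 3: flows [1->0,2->0,0->3] -> levels [6 7 7 3]
Step 4: flows [1->0,2->0,0->3] -> levels [7 6 6 4]
Step 5: flows [0->1,0->2,0->3] -> levels [4 7 7 5]
Step 6: flows [1->0,2->0,3->0] -> levels [7 6 6 4]
  -> period-2 cycle (repeats step 4); tank 0 never drops to <=3
Tank 0 never reaches <=3 within 15 steps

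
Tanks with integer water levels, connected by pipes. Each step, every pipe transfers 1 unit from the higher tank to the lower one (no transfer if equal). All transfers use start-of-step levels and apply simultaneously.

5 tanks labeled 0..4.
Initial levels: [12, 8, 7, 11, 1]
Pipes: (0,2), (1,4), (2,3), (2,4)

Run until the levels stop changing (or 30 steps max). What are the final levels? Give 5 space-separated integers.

Step 1: flows [0->2,1->4,3->2,2->4] -> levels [11 7 8 10 3]
Step 2: flows [0->2,1->4,3->2,2->4] -> levels [10 6 9 9 5]
Step 3: flows [0->2,1->4,2=3,2->4] -> levels [9 5 9 9 7]
Step 4: flows [0=2,4->1,2=3,2->4] -> levels [9 6 8 9 7]
Step 5: flows [0->2,4->1,3->2,2->4] -> levels [8 7 9 8 7]
Step 6: flows [2->0,1=4,2->3,2->4] -> levels [9 7 6 9 8]
Step 7: flows [0->2,4->1,3->2,4->2] -> levels [8 8 9 8 6]
Step 8: flows [2->0,1->4,2->3,2->4] -> levels [9 7 6 9 8]
  -> period-2 cycle: step 8 state = step 6 state; never stabilizes
  -> state at step 30: (30-6) mod 2 = 0, same as step 6 -> [9 7 6 9 8]

Answer: 9 7 6 9 8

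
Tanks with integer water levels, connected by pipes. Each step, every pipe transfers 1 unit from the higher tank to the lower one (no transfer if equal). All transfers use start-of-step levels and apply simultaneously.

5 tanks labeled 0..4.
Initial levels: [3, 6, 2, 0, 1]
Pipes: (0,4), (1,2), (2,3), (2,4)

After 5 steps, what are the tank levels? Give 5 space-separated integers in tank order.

Answer: 2 3 1 3 3

Derivation:
Step 1: flows [0->4,1->2,2->3,2->4] -> levels [2 5 1 1 3]
Step 2: flows [4->0,1->2,2=3,4->2] -> levels [3 4 3 1 1]
Step 3: flows [0->4,1->2,2->3,2->4] -> levels [2 3 2 2 3]
Step 4: flows [4->0,1->2,2=3,4->2] -> levels [3 2 4 2 1]
Step 5: flows [0->4,2->1,2->3,2->4] -> levels [2 3 1 3 3]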